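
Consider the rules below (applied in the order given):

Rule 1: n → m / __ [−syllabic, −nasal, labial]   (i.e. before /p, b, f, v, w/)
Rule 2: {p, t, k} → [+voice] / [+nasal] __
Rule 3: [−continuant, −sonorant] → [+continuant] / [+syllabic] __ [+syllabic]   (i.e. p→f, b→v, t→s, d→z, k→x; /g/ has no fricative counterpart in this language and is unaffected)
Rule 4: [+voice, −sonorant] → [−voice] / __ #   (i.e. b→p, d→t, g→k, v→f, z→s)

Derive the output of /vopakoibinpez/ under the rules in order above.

Rule 1 (nasal place assimilation): /n/ precedes the labial consonant /p/, so it assimilates in place to [m]. /vopakoibinpez/ → vopakoibimpez.
Rule 2 (post-nasal voicing): /p/ is a voiceless stop immediately after the nasal /m/, so it voices to [b]. /vopakoibimpez/ → vopakoibimbez.
Rule 3 (intervocalic spirantization): /p/ is a stop between vowels /o/ and /a/, so it spirantizes to the fricative [f]. /k/ is a stop between vowels /a/ and /o/, so it spirantizes to the fricative [x]. /b/ is a stop between vowels /i/ and /i/, so it spirantizes to the fricative [v]. /vopakoibimbez/ → vofaxoivimbez.
Rule 4 (final devoicing): /z/ is a voiced obstruent in word-final position, so it devoices to [s]. /vofaxoivimbez/ → vofaxoivimbes.

vofaxoivimbes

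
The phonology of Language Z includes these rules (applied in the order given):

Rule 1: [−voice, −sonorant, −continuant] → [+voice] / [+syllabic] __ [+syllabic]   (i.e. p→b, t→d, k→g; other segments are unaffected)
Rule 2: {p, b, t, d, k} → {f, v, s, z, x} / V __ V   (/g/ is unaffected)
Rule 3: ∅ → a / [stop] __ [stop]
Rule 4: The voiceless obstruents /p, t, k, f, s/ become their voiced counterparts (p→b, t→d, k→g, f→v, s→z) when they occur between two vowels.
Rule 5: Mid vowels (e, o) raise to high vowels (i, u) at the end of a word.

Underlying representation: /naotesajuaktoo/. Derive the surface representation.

Rule 1 (intervocalic voicing): /t/ is a voiceless stop between vowels /o/ and /e/, so it voices to [d]. /naotesajuaktoo/ → naodesajuaktoo.
Rule 2 (intervocalic spirantization): /d/ is a stop between vowels /o/ and /e/, so it spirantizes to the fricative [z]. /naodesajuaktoo/ → naozesajuaktoo.
Rule 3 (stop-cluster a-epenthesis): /k/ and /t/ form a stop–stop cluster, so [a] is inserted between them. /naozesajuaktoo/ → naozesajuakatoo.
Rule 4 (intervocalic voicing): /s/ is a voiceless obstruent between vowels /e/ and /a/, so it voices to [z]. /k/ is a voiceless obstruent between vowels /a/ and /a/, so it voices to [g]. /t/ is a voiceless obstruent between vowels /a/ and /o/, so it voices to [d]. /naozesajuakatoo/ → naozezajuagadoo.
Rule 5 (final vowel raising): /o/ is a mid vowel in word-final position, so it raises to [u]. /naozezajuagadoo/ → naozezajuagadou.

naozezajuagadou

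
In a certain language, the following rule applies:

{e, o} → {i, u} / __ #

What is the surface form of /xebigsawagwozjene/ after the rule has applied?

xebigsawagwozjeni

/e/ is a mid vowel in word-final position, so it raises to [i].
The other instances of /e/, /o/ do not occur in the required environment and remain unchanged.
Surface form: [xebigsawagwozjeni].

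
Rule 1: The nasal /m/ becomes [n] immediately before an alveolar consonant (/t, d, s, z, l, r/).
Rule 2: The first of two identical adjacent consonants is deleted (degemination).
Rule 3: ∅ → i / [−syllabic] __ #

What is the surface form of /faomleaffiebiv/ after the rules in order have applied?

Rule 1 (nasal place assimilation): /m/ precedes the alveolar consonant /l/, so it assimilates in place to [n]. /faomleaffiebiv/ → faonleaffiebiv.
Rule 2 (degemination): /ff/ is a geminate; the first /f/ deletes. /faonleaffiebiv/ → faonleafiebiv.
Rule 3 (final i-epenthesis): the form ends in the consonant /v/, so [i] is inserted word-finally. /faonleafiebiv/ → faonleafiebivi.

faonleafiebivi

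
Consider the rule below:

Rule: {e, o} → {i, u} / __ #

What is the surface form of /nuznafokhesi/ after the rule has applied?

No segment of /nuznafokhesi/ meets the structural description of the rule, so the form surfaces unchanged.

nuznafokhesi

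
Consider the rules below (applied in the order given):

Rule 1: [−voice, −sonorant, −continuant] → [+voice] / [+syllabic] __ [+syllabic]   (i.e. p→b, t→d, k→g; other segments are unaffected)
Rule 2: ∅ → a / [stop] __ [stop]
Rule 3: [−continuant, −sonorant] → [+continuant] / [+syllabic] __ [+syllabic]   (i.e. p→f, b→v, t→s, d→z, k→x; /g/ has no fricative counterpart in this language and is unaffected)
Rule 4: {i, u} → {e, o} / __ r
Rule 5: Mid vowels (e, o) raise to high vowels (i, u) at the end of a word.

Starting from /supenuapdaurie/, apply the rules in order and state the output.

Rule 1 (intervocalic voicing): /p/ is a voiceless stop between vowels /u/ and /e/, so it voices to [b]. /supenuapdaurie/ → subenuapdaurie.
Rule 2 (stop-cluster a-epenthesis): /p/ and /d/ form a stop–stop cluster, so [a] is inserted between them. /subenuapdaurie/ → subenuapadaurie.
Rule 3 (intervocalic spirantization): /b/ is a stop between vowels /u/ and /e/, so it spirantizes to the fricative [v]. /p/ is a stop between vowels /a/ and /a/, so it spirantizes to the fricative [f]. /d/ is a stop between vowels /a/ and /a/, so it spirantizes to the fricative [z]. /subenuapadaurie/ → suvenuafazaurie.
Rule 4 (pre-rhotic lowering): /u/ is a high vowel immediately before /r/, so it lowers to [o]. /suvenuafazaurie/ → suvenuafazaorie.
Rule 5 (final vowel raising): /e/ is a mid vowel in word-final position, so it raises to [i]. /suvenuafazaorie/ → suvenuafazaorii.

suvenuafazaorii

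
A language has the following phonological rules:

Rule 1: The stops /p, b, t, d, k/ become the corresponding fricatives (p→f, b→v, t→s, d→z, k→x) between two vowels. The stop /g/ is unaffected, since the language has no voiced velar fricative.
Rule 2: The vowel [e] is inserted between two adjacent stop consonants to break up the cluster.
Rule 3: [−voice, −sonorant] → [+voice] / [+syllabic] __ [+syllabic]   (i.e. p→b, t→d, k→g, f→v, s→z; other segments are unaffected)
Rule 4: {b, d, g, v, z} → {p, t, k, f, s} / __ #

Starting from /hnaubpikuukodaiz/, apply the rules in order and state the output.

hnaubebixuuxozais

Rule 1 (intervocalic spirantization): /k/ is a stop between vowels /i/ and /u/, so it spirantizes to the fricative [x]. /k/ is a stop between vowels /u/ and /o/, so it spirantizes to the fricative [x]. /d/ is a stop between vowels /o/ and /a/, so it spirantizes to the fricative [z]. /hnaubpikuukodaiz/ → hnaubpixuuxozaiz.
Rule 2 (stop-cluster e-epenthesis): /b/ and /p/ form a stop–stop cluster, so [e] is inserted between them. /hnaubpixuuxozaiz/ → hnaubepixuuxozaiz.
Rule 3 (intervocalic voicing): /p/ is a voiceless obstruent between vowels /e/ and /i/, so it voices to [b]. /hnaubepixuuxozaiz/ → hnaubebixuuxozaiz.
Rule 4 (final devoicing): /z/ is a voiced obstruent in word-final position, so it devoices to [s]. /hnaubebixuuxozaiz/ → hnaubebixuuxozais.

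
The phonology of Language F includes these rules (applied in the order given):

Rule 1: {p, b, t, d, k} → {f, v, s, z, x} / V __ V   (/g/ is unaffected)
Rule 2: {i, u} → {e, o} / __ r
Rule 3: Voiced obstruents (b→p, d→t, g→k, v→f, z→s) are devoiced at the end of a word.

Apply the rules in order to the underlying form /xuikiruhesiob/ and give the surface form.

Rule 1 (intervocalic spirantization): /k/ is a stop between vowels /i/ and /i/, so it spirantizes to the fricative [x]. /xuikiruhesiob/ → xuixiruhesiob.
Rule 2 (pre-rhotic lowering): /i/ is a high vowel immediately before /r/, so it lowers to [e]. /xuixiruhesiob/ → xuixeruhesiob.
Rule 3 (final devoicing): /b/ is a voiced obstruent in word-final position, so it devoices to [p]. /xuixeruhesiob/ → xuixeruhesiop.

xuixeruhesiop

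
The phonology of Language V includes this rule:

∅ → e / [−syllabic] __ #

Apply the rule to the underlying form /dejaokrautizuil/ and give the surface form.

the form ends in the consonant /l/, so [e] is inserted word-finally.
Surface form: [dejaokrautizuile].

dejaokrautizuile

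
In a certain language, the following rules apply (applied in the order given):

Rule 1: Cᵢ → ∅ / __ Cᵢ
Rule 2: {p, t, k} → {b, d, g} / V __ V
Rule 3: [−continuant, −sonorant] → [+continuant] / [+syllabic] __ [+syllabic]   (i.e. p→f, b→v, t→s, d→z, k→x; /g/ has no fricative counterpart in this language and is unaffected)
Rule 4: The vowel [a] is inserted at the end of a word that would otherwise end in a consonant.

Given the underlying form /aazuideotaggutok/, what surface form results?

aazuizeozaguzoka

Rule 1 (degemination): /gg/ is a geminate; the first /g/ deletes. /aazuideotaggutok/ → aazuideotagutok.
Rule 2 (intervocalic voicing): /t/ is a voiceless stop between vowels /o/ and /a/, so it voices to [d]. /t/ is a voiceless stop between vowels /u/ and /o/, so it voices to [d]. /aazuideotagutok/ → aazuideodagudok.
Rule 3 (intervocalic spirantization): /d/ is a stop between vowels /i/ and /e/, so it spirantizes to the fricative [z]. /d/ is a stop between vowels /o/ and /a/, so it spirantizes to the fricative [z]. /d/ is a stop between vowels /u/ and /o/, so it spirantizes to the fricative [z]. /aazuideodagudok/ → aazuizeozaguzok.
Rule 4 (final a-epenthesis): the form ends in the consonant /k/, so [a] is inserted word-finally. /aazuizeozaguzok/ → aazuizeozaguzoka.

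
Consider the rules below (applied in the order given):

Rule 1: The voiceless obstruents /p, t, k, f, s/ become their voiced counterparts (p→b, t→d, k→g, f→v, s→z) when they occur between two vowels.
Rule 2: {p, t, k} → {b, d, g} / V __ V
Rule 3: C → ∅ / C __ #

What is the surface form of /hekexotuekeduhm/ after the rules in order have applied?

Rule 1 (intervocalic voicing): /k/ is a voiceless obstruent between vowels /e/ and /e/, so it voices to [g]. /t/ is a voiceless obstruent between vowels /o/ and /u/, so it voices to [d]. /k/ is a voiceless obstruent between vowels /e/ and /e/, so it voices to [g]. /hekexotuekeduhm/ → hegexoduegeduhm.
Rule 2 (intervocalic voicing): no segment meets the environment; /hegexoduegeduhm/ is unchanged.
Rule 3 (final cluster simplification): /m/ is the second consonant of a word-final cluster /hm/, so it deletes. /hegexoduegeduhm/ → hegexoduegeduh.

hegexoduegeduh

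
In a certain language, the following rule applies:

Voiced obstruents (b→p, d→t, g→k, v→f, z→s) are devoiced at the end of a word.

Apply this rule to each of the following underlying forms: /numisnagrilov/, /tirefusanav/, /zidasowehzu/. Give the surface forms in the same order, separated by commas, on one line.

/numisnagrilov/: /v/ is a voiced obstruent in word-final position, so it devoices to [f]. → [numisnagrilof].
/tirefusanav/: /v/ is a voiced obstruent in word-final position, so it devoices to [f]. → [tirefusanaf].
/zidasowehzu/: the rule's environment is not met; surfaces unchanged as [zidasowehzu].

numisnagrilof, tirefusanaf, zidasowehzu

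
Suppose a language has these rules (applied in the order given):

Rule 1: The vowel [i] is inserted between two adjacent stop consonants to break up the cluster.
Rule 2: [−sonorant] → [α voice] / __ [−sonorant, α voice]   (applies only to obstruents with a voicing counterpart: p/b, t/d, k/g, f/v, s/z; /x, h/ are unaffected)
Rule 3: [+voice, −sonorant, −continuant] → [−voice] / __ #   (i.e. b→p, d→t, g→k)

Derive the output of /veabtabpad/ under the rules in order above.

Rule 1 (stop-cluster i-epenthesis): /b/ and /t/ form a stop–stop cluster, so [i] is inserted between them. /b/ and /p/ form a stop–stop cluster, so [i] is inserted between them. /veabtabpad/ → veabitabipad.
Rule 2 (regressive voicing assimilation): no segment meets the environment; /veabitabipad/ is unchanged.
Rule 3 (final devoicing): /d/ is a voiced stop in word-final position, so it devoices to [t]. /veabitabipad/ → veabitabipat.

veabitabipat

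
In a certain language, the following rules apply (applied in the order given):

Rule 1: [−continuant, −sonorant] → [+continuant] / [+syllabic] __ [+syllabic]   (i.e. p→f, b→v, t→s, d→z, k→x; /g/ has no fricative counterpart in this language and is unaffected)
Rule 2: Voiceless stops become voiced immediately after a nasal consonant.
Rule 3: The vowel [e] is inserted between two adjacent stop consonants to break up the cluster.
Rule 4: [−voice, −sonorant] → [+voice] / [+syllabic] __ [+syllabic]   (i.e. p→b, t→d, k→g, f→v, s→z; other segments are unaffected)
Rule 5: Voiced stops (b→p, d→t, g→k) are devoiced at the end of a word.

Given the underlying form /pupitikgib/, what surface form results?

puvizigegip

Rule 1 (intervocalic spirantization): /p/ is a stop between vowels /u/ and /i/, so it spirantizes to the fricative [f]. /t/ is a stop between vowels /i/ and /i/, so it spirantizes to the fricative [s]. /pupitikgib/ → pufisikgib.
Rule 2 (post-nasal voicing): no segment meets the environment; /pufisikgib/ is unchanged.
Rule 3 (stop-cluster e-epenthesis): /k/ and /g/ form a stop–stop cluster, so [e] is inserted between them. /pufisikgib/ → pufisikegib.
Rule 4 (intervocalic voicing): /f/ is a voiceless obstruent between vowels /u/ and /i/, so it voices to [v]. /s/ is a voiceless obstruent between vowels /i/ and /i/, so it voices to [z]. /k/ is a voiceless obstruent between vowels /i/ and /e/, so it voices to [g]. /pufisikegib/ → puvizigegib.
Rule 5 (final devoicing): /b/ is a voiced stop in word-final position, so it devoices to [p]. /puvizigegib/ → puvizigegip.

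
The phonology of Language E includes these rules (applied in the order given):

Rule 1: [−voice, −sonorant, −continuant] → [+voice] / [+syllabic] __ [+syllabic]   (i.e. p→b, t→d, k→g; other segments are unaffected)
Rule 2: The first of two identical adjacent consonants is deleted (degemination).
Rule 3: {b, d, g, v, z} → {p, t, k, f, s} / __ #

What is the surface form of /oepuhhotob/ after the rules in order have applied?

Rule 1 (intervocalic voicing): /p/ is a voiceless stop between vowels /e/ and /u/, so it voices to [b]. /t/ is a voiceless stop between vowels /o/ and /o/, so it voices to [d]. /oepuhhotob/ → oebuhhodob.
Rule 2 (degemination): /hh/ is a geminate; the first /h/ deletes. /oebuhhodob/ → oebuhodob.
Rule 3 (final devoicing): /b/ is a voiced obstruent in word-final position, so it devoices to [p]. /oebuhodob/ → oebuhodop.

oebuhodop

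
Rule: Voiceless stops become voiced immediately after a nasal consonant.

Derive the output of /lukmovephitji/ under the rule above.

lukmovephitji

No segment of /lukmovephitji/ meets the structural description of the rule, so the form surfaces unchanged.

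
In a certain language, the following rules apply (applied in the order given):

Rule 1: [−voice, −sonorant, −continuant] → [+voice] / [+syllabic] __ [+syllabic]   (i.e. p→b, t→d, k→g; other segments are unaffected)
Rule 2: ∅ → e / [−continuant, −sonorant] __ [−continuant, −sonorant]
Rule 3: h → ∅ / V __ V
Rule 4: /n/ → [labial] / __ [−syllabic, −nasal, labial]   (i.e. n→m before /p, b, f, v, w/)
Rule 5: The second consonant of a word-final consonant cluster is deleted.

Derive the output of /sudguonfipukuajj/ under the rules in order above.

Rule 1 (intervocalic voicing): /p/ is a voiceless stop between vowels /i/ and /u/, so it voices to [b]. /k/ is a voiceless stop between vowels /u/ and /u/, so it voices to [g]. /sudguonfipukuajj/ → sudguonfibuguajj.
Rule 2 (stop-cluster e-epenthesis): /d/ and /g/ form a stop–stop cluster, so [e] is inserted between them. /sudguonfibuguajj/ → sudeguonfibuguajj.
Rule 3 (intervocalic h-deletion): no segment meets the environment; /sudeguonfibuguajj/ is unchanged.
Rule 4 (nasal place assimilation): /n/ precedes the labial consonant /f/, so it assimilates in place to [m]. /sudeguonfibuguajj/ → sudeguomfibuguajj.
Rule 5 (final cluster simplification): /j/ is the second consonant of a word-final cluster /jj/, so it deletes. /sudeguomfibuguajj/ → sudeguomfibuguaj.

sudeguomfibuguaj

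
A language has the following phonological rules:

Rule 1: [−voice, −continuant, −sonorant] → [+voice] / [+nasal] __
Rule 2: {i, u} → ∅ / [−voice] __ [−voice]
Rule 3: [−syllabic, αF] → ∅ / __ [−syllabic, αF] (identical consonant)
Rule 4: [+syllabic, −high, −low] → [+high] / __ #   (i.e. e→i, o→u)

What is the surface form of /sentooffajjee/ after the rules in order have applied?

sendoofajei

Rule 1 (post-nasal voicing): /t/ is a voiceless stop immediately after the nasal /n/, so it voices to [d]. /sentooffajjee/ → sendooffajjee.
Rule 2 (high vowel syncope): no segment meets the environment; /sendooffajjee/ is unchanged.
Rule 3 (degemination): /ff/ is a geminate; the first /f/ deletes. /jj/ is a geminate; the first /j/ deletes. /sendooffajjee/ → sendoofajee.
Rule 4 (final vowel raising): /e/ is a mid vowel in word-final position, so it raises to [i]. /sendoofajee/ → sendoofajei.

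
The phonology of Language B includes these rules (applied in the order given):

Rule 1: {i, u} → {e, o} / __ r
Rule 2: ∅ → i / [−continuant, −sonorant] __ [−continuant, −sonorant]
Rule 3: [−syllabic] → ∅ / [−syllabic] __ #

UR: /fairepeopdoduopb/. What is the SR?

faerepeopidoduopib

Rule 1 (pre-rhotic lowering): /i/ is a high vowel immediately before /r/, so it lowers to [e]. /fairepeopdoduopb/ → faerepeopdoduopb.
Rule 2 (stop-cluster i-epenthesis): /p/ and /d/ form a stop–stop cluster, so [i] is inserted between them. /p/ and /b/ form a stop–stop cluster, so [i] is inserted between them. /faerepeopdoduopb/ → faerepeopidoduopib.
Rule 3 (final cluster simplification): no segment meets the environment; /faerepeopidoduopib/ is unchanged.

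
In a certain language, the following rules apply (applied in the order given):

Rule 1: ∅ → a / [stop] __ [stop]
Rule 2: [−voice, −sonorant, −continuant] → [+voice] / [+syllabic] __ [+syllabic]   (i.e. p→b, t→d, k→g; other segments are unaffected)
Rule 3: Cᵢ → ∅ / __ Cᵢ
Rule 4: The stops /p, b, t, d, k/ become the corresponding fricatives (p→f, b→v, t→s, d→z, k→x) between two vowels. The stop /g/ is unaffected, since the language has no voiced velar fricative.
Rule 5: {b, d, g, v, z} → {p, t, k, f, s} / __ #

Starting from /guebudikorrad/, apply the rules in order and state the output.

Rule 1 (stop-cluster a-epenthesis): no segment meets the environment; /guebudikorrad/ is unchanged.
Rule 2 (intervocalic voicing): /k/ is a voiceless stop between vowels /i/ and /o/, so it voices to [g]. /guebudikorrad/ → guebudigorrad.
Rule 3 (degemination): /rr/ is a geminate; the first /r/ deletes. /guebudigorrad/ → guebudigorad.
Rule 4 (intervocalic spirantization): /b/ is a stop between vowels /e/ and /u/, so it spirantizes to the fricative [v]. /d/ is a stop between vowels /u/ and /i/, so it spirantizes to the fricative [z]. /guebudigorad/ → guevuzigorad.
Rule 5 (final devoicing): /d/ is a voiced obstruent in word-final position, so it devoices to [t]. /guevuzigorad/ → guevuzigorat.

guevuzigorat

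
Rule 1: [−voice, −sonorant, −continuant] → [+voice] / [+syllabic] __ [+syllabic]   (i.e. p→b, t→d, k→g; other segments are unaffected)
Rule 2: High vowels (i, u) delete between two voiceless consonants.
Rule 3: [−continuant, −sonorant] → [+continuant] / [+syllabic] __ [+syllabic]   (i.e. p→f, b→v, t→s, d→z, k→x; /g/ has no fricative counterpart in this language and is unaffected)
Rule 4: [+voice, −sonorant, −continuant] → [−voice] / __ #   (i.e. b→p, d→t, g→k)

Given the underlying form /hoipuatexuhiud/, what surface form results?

Rule 1 (intervocalic voicing): /p/ is a voiceless stop between vowels /i/ and /u/, so it voices to [b]. /t/ is a voiceless stop between vowels /a/ and /e/, so it voices to [d]. /hoipuatexuhiud/ → hoibuadexuhiud.
Rule 2 (high vowel syncope): /u/ is a high vowel flanked by voiceless consonants /x/ and /h/, so it deletes. /hoibuadexuhiud/ → hoibuadexhiud.
Rule 3 (intervocalic spirantization): /b/ is a stop between vowels /i/ and /u/, so it spirantizes to the fricative [v]. /d/ is a stop between vowels /a/ and /e/, so it spirantizes to the fricative [z]. /hoibuadexhiud/ → hoivuazexhiud.
Rule 4 (final devoicing): /d/ is a voiced stop in word-final position, so it devoices to [t]. /hoivuazexhiud/ → hoivuazexhiut.

hoivuazexhiut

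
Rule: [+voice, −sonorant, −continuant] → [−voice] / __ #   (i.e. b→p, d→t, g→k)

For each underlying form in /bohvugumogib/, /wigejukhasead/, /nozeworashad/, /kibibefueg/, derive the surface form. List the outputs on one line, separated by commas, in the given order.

bohvugumogip, wigejukhaseat, nozeworashat, kibibefuek

/bohvugumogib/: /b/ is a voiced stop in word-final position, so it devoices to [p]. → [bohvugumogip].
/wigejukhasead/: /d/ is a voiced stop in word-final position, so it devoices to [t]. → [wigejukhaseat].
/nozeworashad/: /d/ is a voiced stop in word-final position, so it devoices to [t]. → [nozeworashat].
/kibibefueg/: /g/ is a voiced stop in word-final position, so it devoices to [k]. → [kibibefuek].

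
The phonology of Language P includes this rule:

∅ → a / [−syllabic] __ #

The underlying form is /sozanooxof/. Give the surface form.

sozanooxofa

the form ends in the consonant /f/, so [a] is inserted word-finally.
Surface form: [sozanooxofa].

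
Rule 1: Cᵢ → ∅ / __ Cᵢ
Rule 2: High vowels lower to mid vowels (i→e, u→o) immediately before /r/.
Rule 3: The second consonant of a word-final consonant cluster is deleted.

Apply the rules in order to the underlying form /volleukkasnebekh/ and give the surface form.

voleukasnebek

Rule 1 (degemination): /ll/ is a geminate; the first /l/ deletes. /kk/ is a geminate; the first /k/ deletes. /volleukkasnebekh/ → voleukasnebekh.
Rule 2 (pre-rhotic lowering): no segment meets the environment; /voleukasnebekh/ is unchanged.
Rule 3 (final cluster simplification): /h/ is the second consonant of a word-final cluster /kh/, so it deletes. /voleukasnebekh/ → voleukasnebek.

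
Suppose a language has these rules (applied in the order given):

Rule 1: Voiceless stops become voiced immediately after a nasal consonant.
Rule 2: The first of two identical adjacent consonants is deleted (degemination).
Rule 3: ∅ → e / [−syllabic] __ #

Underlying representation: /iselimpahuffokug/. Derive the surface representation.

Rule 1 (post-nasal voicing): /p/ is a voiceless stop immediately after the nasal /m/, so it voices to [b]. /iselimpahuffokug/ → iselimbahuffokug.
Rule 2 (degemination): /ff/ is a geminate; the first /f/ deletes. /iselimbahuffokug/ → iselimbahufokug.
Rule 3 (final e-epenthesis): the form ends in the consonant /g/, so [e] is inserted word-finally. /iselimbahufokug/ → iselimbahufokuge.

iselimbahufokuge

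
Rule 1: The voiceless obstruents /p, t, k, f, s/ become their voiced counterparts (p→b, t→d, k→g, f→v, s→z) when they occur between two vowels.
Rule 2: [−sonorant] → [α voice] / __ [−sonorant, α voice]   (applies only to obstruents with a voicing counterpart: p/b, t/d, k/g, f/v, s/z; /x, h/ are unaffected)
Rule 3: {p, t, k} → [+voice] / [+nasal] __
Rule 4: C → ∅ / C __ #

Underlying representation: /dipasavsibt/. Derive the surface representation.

Rule 1 (intervocalic voicing): /p/ is a voiceless obstruent between vowels /i/ and /a/, so it voices to [b]. /s/ is a voiceless obstruent between vowels /a/ and /a/, so it voices to [z]. /dipasavsibt/ → dibazavsibt.
Rule 2 (regressive voicing assimilation): /v/ precedes the voiceless obstruent /s/, so it devoices to [f] by assimilation. /b/ precedes the voiceless obstruent /t/, so it devoices to [p] by assimilation. /dibazavsibt/ → dibazafsipt.
Rule 3 (post-nasal voicing): no segment meets the environment; /dibazafsipt/ is unchanged.
Rule 4 (final cluster simplification): /t/ is the second consonant of a word-final cluster /pt/, so it deletes. /dibazafsipt/ → dibazafsip.

dibazafsip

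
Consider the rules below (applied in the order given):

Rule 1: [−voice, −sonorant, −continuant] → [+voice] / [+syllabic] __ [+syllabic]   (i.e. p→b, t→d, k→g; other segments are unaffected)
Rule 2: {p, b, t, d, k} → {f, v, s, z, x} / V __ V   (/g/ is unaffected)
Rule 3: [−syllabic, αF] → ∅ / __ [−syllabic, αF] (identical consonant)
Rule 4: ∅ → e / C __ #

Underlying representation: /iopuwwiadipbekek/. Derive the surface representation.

Rule 1 (intervocalic voicing): /p/ is a voiceless stop between vowels /o/ and /u/, so it voices to [b]. /k/ is a voiceless stop between vowels /e/ and /e/, so it voices to [g]. /iopuwwiadipbekek/ → iobuwwiadipbegek.
Rule 2 (intervocalic spirantization): /b/ is a stop between vowels /o/ and /u/, so it spirantizes to the fricative [v]. /d/ is a stop between vowels /a/ and /i/, so it spirantizes to the fricative [z]. /iobuwwiadipbegek/ → iovuwwiazipbegek.
Rule 3 (degemination): /ww/ is a geminate; the first /w/ deletes. /iovuwwiazipbegek/ → iovuwiazipbegek.
Rule 4 (final e-epenthesis): the form ends in the consonant /k/, so [e] is inserted word-finally. /iovuwiazipbegek/ → iovuwiazipbegeke.

iovuwiazipbegeke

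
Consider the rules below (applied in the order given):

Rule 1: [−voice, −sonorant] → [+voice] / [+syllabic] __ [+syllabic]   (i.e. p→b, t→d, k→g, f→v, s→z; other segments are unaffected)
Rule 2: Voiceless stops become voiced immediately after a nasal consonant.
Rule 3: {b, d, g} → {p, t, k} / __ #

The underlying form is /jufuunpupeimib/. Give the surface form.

juvuunbubeimip

Rule 1 (intervocalic voicing): /f/ is a voiceless obstruent between vowels /u/ and /u/, so it voices to [v]. /p/ is a voiceless obstruent between vowels /u/ and /e/, so it voices to [b]. /jufuunpupeimib/ → juvuunpubeimib.
Rule 2 (post-nasal voicing): /p/ is a voiceless stop immediately after the nasal /n/, so it voices to [b]. /juvuunpubeimib/ → juvuunbubeimib.
Rule 3 (final devoicing): /b/ is a voiced stop in word-final position, so it devoices to [p]. /juvuunbubeimib/ → juvuunbubeimip.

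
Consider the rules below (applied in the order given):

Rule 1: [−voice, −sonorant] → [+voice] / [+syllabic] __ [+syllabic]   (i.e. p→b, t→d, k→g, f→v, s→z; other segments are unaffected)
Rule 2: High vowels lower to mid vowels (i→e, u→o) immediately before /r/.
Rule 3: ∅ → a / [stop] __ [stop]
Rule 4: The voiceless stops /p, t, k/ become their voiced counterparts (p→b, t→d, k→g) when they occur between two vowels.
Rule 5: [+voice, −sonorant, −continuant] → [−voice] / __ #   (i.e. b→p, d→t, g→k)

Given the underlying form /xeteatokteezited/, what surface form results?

xedeadogadeezidet

Rule 1 (intervocalic voicing): /t/ is a voiceless obstruent between vowels /e/ and /e/, so it voices to [d]. /t/ is a voiceless obstruent between vowels /a/ and /o/, so it voices to [d]. /t/ is a voiceless obstruent between vowels /i/ and /e/, so it voices to [d]. /xeteatokteezited/ → xedeadokteezided.
Rule 2 (pre-rhotic lowering): no segment meets the environment; /xedeadokteezided/ is unchanged.
Rule 3 (stop-cluster a-epenthesis): /k/ and /t/ form a stop–stop cluster, so [a] is inserted between them. /xedeadokteezided/ → xedeadokateezided.
Rule 4 (intervocalic voicing): /k/ is a voiceless stop between vowels /o/ and /a/, so it voices to [g]. /t/ is a voiceless stop between vowels /a/ and /e/, so it voices to [d]. /xedeadokateezided/ → xedeadogadeezided.
Rule 5 (final devoicing): /d/ is a voiced stop in word-final position, so it devoices to [t]. /xedeadogadeezided/ → xedeadogadeezidet.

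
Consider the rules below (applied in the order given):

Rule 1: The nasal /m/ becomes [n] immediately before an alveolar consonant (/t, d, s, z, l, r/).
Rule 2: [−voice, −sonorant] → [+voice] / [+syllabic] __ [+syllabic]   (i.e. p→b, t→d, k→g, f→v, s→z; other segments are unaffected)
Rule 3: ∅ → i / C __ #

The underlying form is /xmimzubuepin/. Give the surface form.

Rule 1 (nasal place assimilation): /m/ precedes the alveolar consonant /z/, so it assimilates in place to [n]. /xmimzubuepin/ → xminzubuepin.
Rule 2 (intervocalic voicing): /p/ is a voiceless obstruent between vowels /e/ and /i/, so it voices to [b]. /xminzubuepin/ → xminzubuebin.
Rule 3 (final i-epenthesis): the form ends in the consonant /n/, so [i] is inserted word-finally. /xminzubuebin/ → xminzubuebini.

xminzubuebini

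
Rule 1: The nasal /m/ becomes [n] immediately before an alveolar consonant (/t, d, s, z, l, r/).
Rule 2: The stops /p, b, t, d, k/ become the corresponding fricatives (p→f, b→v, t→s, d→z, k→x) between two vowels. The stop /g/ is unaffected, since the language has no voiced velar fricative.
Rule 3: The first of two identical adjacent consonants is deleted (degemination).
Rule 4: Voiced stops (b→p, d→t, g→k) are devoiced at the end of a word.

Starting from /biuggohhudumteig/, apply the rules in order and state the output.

Rule 1 (nasal place assimilation): /m/ precedes the alveolar consonant /t/, so it assimilates in place to [n]. /biuggohhudumteig/ → biuggohhudunteig.
Rule 2 (intervocalic spirantization): /d/ is a stop between vowels /u/ and /u/, so it spirantizes to the fricative [z]. /biuggohhudunteig/ → biuggohhuzunteig.
Rule 3 (degemination): /gg/ is a geminate; the first /g/ deletes. /hh/ is a geminate; the first /h/ deletes. /biuggohhuzunteig/ → biugohuzunteig.
Rule 4 (final devoicing): /g/ is a voiced stop in word-final position, so it devoices to [k]. /biugohuzunteig/ → biugohuzunteik.

biugohuzunteik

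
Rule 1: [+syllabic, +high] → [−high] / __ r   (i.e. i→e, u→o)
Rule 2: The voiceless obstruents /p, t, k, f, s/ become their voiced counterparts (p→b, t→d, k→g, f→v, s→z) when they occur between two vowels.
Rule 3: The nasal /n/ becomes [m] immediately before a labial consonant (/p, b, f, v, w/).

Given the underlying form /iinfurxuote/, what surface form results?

iimforxuode

Rule 1 (pre-rhotic lowering): /u/ is a high vowel immediately before /r/, so it lowers to [o]. /iinfurxuote/ → iinforxuote.
Rule 2 (intervocalic voicing): /t/ is a voiceless obstruent between vowels /o/ and /e/, so it voices to [d]. /iinforxuote/ → iinforxuode.
Rule 3 (nasal place assimilation): /n/ precedes the labial consonant /f/, so it assimilates in place to [m]. /iinforxuode/ → iimforxuode.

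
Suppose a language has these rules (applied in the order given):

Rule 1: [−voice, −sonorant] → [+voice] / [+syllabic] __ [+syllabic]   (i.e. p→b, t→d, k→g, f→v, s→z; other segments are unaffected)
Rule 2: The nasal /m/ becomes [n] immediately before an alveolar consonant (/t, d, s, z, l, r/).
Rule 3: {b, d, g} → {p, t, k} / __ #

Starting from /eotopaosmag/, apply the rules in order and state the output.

eodobaosmak

Rule 1 (intervocalic voicing): /t/ is a voiceless obstruent between vowels /o/ and /o/, so it voices to [d]. /p/ is a voiceless obstruent between vowels /o/ and /a/, so it voices to [b]. /eotopaosmag/ → eodobaosmag.
Rule 2 (nasal place assimilation): no segment meets the environment; /eodobaosmag/ is unchanged.
Rule 3 (final devoicing): /g/ is a voiced stop in word-final position, so it devoices to [k]. /eodobaosmag/ → eodobaosmak.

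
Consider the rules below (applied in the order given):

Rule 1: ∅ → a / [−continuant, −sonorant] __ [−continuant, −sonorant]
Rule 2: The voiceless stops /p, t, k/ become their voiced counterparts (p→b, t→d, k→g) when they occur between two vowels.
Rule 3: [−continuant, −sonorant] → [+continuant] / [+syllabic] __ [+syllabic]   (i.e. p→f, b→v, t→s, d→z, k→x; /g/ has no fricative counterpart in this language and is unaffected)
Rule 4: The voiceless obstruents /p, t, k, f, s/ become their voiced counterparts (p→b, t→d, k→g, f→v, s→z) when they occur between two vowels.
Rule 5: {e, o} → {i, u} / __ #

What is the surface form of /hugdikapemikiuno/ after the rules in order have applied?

Rule 1 (stop-cluster a-epenthesis): /g/ and /d/ form a stop–stop cluster, so [a] is inserted between them. /hugdikapemikiuno/ → hugadikapemikiuno.
Rule 2 (intervocalic voicing): /k/ is a voiceless stop between vowels /i/ and /a/, so it voices to [g]. /p/ is a voiceless stop between vowels /a/ and /e/, so it voices to [b]. /k/ is a voiceless stop between vowels /i/ and /i/, so it voices to [g]. /hugadikapemikiuno/ → hugadigabemigiuno.
Rule 3 (intervocalic spirantization): /d/ is a stop between vowels /a/ and /i/, so it spirantizes to the fricative [z]. /b/ is a stop between vowels /a/ and /e/, so it spirantizes to the fricative [v]. /hugadigabemigiuno/ → hugazigavemigiuno.
Rule 4 (intervocalic voicing): no segment meets the environment; /hugazigavemigiuno/ is unchanged.
Rule 5 (final vowel raising): /o/ is a mid vowel in word-final position, so it raises to [u]. /hugazigavemigiuno/ → hugazigavemigiunu.

hugazigavemigiunu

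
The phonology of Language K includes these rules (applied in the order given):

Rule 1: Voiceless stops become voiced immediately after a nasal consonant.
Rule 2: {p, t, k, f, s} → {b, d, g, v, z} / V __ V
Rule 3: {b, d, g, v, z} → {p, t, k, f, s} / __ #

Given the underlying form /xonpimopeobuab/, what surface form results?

xonbimobeobuap

Rule 1 (post-nasal voicing): /p/ is a voiceless stop immediately after the nasal /n/, so it voices to [b]. /xonpimopeobuab/ → xonbimopeobuab.
Rule 2 (intervocalic voicing): /p/ is a voiceless obstruent between vowels /o/ and /e/, so it voices to [b]. /xonbimopeobuab/ → xonbimobeobuab.
Rule 3 (final devoicing): /b/ is a voiced obstruent in word-final position, so it devoices to [p]. /xonbimobeobuab/ → xonbimobeobuap.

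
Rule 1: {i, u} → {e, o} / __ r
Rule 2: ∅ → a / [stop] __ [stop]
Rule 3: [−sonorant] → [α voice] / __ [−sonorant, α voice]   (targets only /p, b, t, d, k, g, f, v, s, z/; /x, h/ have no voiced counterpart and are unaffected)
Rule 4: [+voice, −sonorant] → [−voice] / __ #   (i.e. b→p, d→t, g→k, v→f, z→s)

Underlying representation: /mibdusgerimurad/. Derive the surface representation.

mibaduzgerimorat

Rule 1 (pre-rhotic lowering): /u/ is a high vowel immediately before /r/, so it lowers to [o]. /mibdusgerimurad/ → mibdusgerimorad.
Rule 2 (stop-cluster a-epenthesis): /b/ and /d/ form a stop–stop cluster, so [a] is inserted between them. /mibdusgerimorad/ → mibadusgerimorad.
Rule 3 (regressive voicing assimilation): /s/ precedes the voiced obstruent /g/, so it voices to [z] by assimilation. /mibadusgerimorad/ → mibaduzgerimorad.
Rule 4 (final devoicing): /d/ is a voiced obstruent in word-final position, so it devoices to [t]. /mibaduzgerimorad/ → mibaduzgerimorat.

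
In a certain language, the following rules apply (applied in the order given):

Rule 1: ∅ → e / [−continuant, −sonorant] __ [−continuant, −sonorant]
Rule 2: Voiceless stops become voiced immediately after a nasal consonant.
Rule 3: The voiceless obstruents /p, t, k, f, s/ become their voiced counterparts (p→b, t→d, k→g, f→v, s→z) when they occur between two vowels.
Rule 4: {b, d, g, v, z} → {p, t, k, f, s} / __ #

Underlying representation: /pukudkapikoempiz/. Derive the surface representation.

Rule 1 (stop-cluster e-epenthesis): /d/ and /k/ form a stop–stop cluster, so [e] is inserted between them. /pukudkapikoempiz/ → pukudekapikoempiz.
Rule 2 (post-nasal voicing): /p/ is a voiceless stop immediately after the nasal /m/, so it voices to [b]. /pukudekapikoempiz/ → pukudekapikoembiz.
Rule 3 (intervocalic voicing): /k/ is a voiceless obstruent between vowels /u/ and /u/, so it voices to [g]. /k/ is a voiceless obstruent between vowels /e/ and /a/, so it voices to [g]. /p/ is a voiceless obstruent between vowels /a/ and /i/, so it voices to [b]. /k/ is a voiceless obstruent between vowels /i/ and /o/, so it voices to [g]. /pukudekapikoembiz/ → pugudegabigoembiz.
Rule 4 (final devoicing): /z/ is a voiced obstruent in word-final position, so it devoices to [s]. /pugudegabigoembiz/ → pugudegabigoembis.

pugudegabigoembis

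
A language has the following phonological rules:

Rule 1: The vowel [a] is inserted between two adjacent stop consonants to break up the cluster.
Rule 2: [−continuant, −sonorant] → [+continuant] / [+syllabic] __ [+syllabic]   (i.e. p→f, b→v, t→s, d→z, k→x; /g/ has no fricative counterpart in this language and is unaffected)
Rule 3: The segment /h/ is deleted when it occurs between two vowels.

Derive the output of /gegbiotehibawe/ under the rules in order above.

gegavioseivawe

Rule 1 (stop-cluster a-epenthesis): /g/ and /b/ form a stop–stop cluster, so [a] is inserted between them. /gegbiotehibawe/ → gegabiotehibawe.
Rule 2 (intervocalic spirantization): /b/ is a stop between vowels /a/ and /i/, so it spirantizes to the fricative [v]. /t/ is a stop between vowels /o/ and /e/, so it spirantizes to the fricative [s]. /b/ is a stop between vowels /i/ and /a/, so it spirantizes to the fricative [v]. /gegabiotehibawe/ → gegaviosehivawe.
Rule 3 (intervocalic h-deletion): /h/ occurs between vowels /e/ and /i/, so it deletes. /gegaviosehivawe/ → gegavioseivawe.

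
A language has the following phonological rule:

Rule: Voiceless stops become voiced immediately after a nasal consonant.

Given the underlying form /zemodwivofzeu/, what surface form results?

zemodwivofzeu

No segment of /zemodwivofzeu/ meets the structural description of the rule, so the form surfaces unchanged.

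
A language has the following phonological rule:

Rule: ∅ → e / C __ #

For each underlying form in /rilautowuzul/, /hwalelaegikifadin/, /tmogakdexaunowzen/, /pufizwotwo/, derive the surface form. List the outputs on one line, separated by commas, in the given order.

/rilautowuzul/: the form ends in the consonant /l/, so [e] is inserted word-finally. → [rilautowuzule].
/hwalelaegikifadin/: the form ends in the consonant /n/, so [e] is inserted word-finally. → [hwalelaegikifadine].
/tmogakdexaunowzen/: the form ends in the consonant /n/, so [e] is inserted word-finally. → [tmogakdexaunowzene].
/pufizwotwo/: the rule's environment is not met; surfaces unchanged as [pufizwotwo].

rilautowuzule, hwalelaegikifadine, tmogakdexaunowzene, pufizwotwo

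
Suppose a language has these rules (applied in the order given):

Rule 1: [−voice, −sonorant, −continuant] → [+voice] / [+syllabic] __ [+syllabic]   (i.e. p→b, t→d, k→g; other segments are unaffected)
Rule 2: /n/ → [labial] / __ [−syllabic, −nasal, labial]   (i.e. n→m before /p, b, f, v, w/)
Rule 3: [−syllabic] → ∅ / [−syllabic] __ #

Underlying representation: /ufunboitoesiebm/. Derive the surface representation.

ufumboidoesieb

Rule 1 (intervocalic voicing): /t/ is a voiceless stop between vowels /i/ and /o/, so it voices to [d]. /ufunboitoesiebm/ → ufunboidoesiebm.
Rule 2 (nasal place assimilation): /n/ precedes the labial consonant /b/, so it assimilates in place to [m]. /ufunboidoesiebm/ → ufumboidoesiebm.
Rule 3 (final cluster simplification): /m/ is the second consonant of a word-final cluster /bm/, so it deletes. /ufumboidoesiebm/ → ufumboidoesieb.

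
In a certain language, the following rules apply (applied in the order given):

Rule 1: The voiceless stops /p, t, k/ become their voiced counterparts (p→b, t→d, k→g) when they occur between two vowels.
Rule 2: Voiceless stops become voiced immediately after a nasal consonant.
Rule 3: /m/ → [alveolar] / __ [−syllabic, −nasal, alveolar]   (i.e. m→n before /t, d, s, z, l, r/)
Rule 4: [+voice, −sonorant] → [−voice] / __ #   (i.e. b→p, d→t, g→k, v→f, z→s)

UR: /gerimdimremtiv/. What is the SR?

gerindinrendif

Rule 1 (intervocalic voicing): no segment meets the environment; /gerimdimremtiv/ is unchanged.
Rule 2 (post-nasal voicing): /t/ is a voiceless stop immediately after the nasal /m/, so it voices to [d]. /gerimdimremtiv/ → gerimdimremdiv.
Rule 3 (nasal place assimilation): /m/ precedes the alveolar consonant /d/, so it assimilates in place to [n]. /m/ precedes the alveolar consonant /r/, so it assimilates in place to [n]. /m/ precedes the alveolar consonant /d/, so it assimilates in place to [n]. /gerimdimremdiv/ → gerindinrendiv.
Rule 4 (final devoicing): /v/ is a voiced obstruent in word-final position, so it devoices to [f]. /gerindinrendiv/ → gerindinrendif.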